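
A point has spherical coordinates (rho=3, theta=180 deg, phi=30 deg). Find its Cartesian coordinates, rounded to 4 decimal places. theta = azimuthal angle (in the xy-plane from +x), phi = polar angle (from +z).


x = 3 * sin(30) * cos(180) = -1.5
y = 3 * sin(30) * sin(180) = 0
z = 3 * cos(30) = 2.5981

(-1.5, 0, 2.5981)


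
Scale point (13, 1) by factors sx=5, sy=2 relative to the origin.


Scaling: (x*sx, y*sy) = (13*5, 1*2) = (65, 2)

(65, 2)


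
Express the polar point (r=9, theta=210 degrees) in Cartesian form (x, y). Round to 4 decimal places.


x = 9 * cos(210) = -7.7942
y = 9 * sin(210) = -4.5

(-7.7942, -4.5)


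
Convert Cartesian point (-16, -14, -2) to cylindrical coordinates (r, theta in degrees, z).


r = sqrt((-16)^2 + (-14)^2) = 21.2603
theta = atan2(-14, -16) = 221.1859 deg
z = -2

r = 21.2603, theta = 221.1859 deg, z = -2


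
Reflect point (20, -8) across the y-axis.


Reflection across y-axis: (x, y) -> (-x, y)
(20, -8) -> (-20, -8)

(-20, -8)


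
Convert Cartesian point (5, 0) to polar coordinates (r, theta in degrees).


r = sqrt(5^2 + 0^2) = 5
theta = atan2(0, 5) = 0 degrees

r = 5, theta = 0 degrees


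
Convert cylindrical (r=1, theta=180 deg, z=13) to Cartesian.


x = 1 * cos(180) = -1
y = 1 * sin(180) = 0
z = 13

(-1, 0, 13)


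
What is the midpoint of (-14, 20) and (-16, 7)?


Midpoint = ((-14+-16)/2, (20+7)/2) = (-15, 13.5)

(-15, 13.5)


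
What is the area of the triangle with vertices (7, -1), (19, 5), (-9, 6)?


Area = |x1(y2-y3) + x2(y3-y1) + x3(y1-y2)| / 2
= |7*(5-6) + 19*(6--1) + -9*(-1-5)| / 2
= 90

90


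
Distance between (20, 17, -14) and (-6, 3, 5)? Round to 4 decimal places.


d = sqrt((-6-20)^2 + (3-17)^2 + (5--14)^2) = 35.1141

35.1141


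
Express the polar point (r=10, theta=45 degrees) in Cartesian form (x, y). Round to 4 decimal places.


x = 10 * cos(45) = 7.0711
y = 10 * sin(45) = 7.0711

(7.0711, 7.0711)


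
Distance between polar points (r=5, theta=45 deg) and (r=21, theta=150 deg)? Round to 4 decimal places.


d = sqrt(r1^2 + r2^2 - 2*r1*r2*cos(t2-t1))
d = sqrt(5^2 + 21^2 - 2*5*21*cos(150-45)) = 22.8112

22.8112


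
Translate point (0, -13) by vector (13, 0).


Translation: (x+dx, y+dy) = (0+13, -13+0) = (13, -13)

(13, -13)


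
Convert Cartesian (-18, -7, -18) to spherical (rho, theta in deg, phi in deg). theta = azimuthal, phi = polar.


rho = sqrt((-18)^2 + (-7)^2 + (-18)^2) = 26.4008
theta = atan2(-7, -18) = 201.2505 deg
phi = acos(-18/26.4008) = 132.9844 deg

rho = 26.4008, theta = 201.2505 deg, phi = 132.9844 deg


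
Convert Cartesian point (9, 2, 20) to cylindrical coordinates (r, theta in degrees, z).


r = sqrt(9^2 + 2^2) = 9.2195
theta = atan2(2, 9) = 12.5288 deg
z = 20

r = 9.2195, theta = 12.5288 deg, z = 20


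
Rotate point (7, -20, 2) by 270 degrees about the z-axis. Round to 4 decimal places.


x' = 7*cos(270) - -20*sin(270) = -20
y' = 7*sin(270) + -20*cos(270) = -7
z' = 2

(-20, -7, 2)


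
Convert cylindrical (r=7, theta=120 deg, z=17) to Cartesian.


x = 7 * cos(120) = -3.5
y = 7 * sin(120) = 6.0622
z = 17

(-3.5, 6.0622, 17)


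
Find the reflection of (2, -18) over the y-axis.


Reflection across y-axis: (x, y) -> (-x, y)
(2, -18) -> (-2, -18)

(-2, -18)


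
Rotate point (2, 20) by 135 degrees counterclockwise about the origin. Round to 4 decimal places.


x' = 2*cos(135) - 20*sin(135) = -15.5563
y' = 2*sin(135) + 20*cos(135) = -12.7279

(-15.5563, -12.7279)


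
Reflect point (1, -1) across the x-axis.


Reflection across x-axis: (x, y) -> (x, -y)
(1, -1) -> (1, 1)

(1, 1)


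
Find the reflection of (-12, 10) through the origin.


Reflection through origin: (x, y) -> (-x, -y)
(-12, 10) -> (12, -10)

(12, -10)


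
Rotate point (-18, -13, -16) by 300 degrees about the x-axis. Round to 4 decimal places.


x' = -18
y' = -13*cos(300) - -16*sin(300) = -20.3564
z' = -13*sin(300) + -16*cos(300) = 3.2583

(-18, -20.3564, 3.2583)


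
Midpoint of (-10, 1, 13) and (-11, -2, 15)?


Midpoint = ((-10+-11)/2, (1+-2)/2, (13+15)/2) = (-10.5, -0.5, 14)

(-10.5, -0.5, 14)


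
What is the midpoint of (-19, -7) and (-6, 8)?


Midpoint = ((-19+-6)/2, (-7+8)/2) = (-12.5, 0.5)

(-12.5, 0.5)


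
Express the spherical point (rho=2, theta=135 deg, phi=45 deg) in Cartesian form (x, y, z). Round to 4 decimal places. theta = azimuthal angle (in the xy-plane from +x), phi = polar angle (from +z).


x = 2 * sin(45) * cos(135) = -1
y = 2 * sin(45) * sin(135) = 1
z = 2 * cos(45) = 1.4142

(-1, 1, 1.4142)


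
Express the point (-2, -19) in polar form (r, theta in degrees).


r = sqrt((-2)^2 + (-19)^2) = 19.105
theta = atan2(-19, -2) = 263.991 degrees

r = 19.105, theta = 263.991 degrees


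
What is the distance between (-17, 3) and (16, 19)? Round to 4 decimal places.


d = sqrt((16--17)^2 + (19-3)^2) = 36.6742

36.6742


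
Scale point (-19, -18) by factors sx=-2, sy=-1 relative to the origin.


Scaling: (x*sx, y*sy) = (-19*-2, -18*-1) = (38, 18)

(38, 18)


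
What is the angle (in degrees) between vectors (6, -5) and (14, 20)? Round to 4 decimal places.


dot = 6*14 + -5*20 = -16
|u| = 7.8102, |v| = 24.4131
cos(angle) = -0.0839
angle = 94.8136 degrees

94.8136 degrees


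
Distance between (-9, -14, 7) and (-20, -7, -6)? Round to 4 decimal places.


d = sqrt((-20--9)^2 + (-7--14)^2 + (-6-7)^2) = 18.412

18.412


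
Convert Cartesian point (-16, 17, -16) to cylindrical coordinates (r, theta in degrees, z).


r = sqrt((-16)^2 + 17^2) = 23.3452
theta = atan2(17, -16) = 133.2643 deg
z = -16

r = 23.3452, theta = 133.2643 deg, z = -16


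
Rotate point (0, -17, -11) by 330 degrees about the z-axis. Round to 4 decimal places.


x' = 0*cos(330) - -17*sin(330) = -8.5
y' = 0*sin(330) + -17*cos(330) = -14.7224
z' = -11

(-8.5, -14.7224, -11)


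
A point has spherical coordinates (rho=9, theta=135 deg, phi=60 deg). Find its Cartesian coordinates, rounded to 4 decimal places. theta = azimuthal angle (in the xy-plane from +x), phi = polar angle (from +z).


x = 9 * sin(60) * cos(135) = -5.5114
y = 9 * sin(60) * sin(135) = 5.5114
z = 9 * cos(60) = 4.5

(-5.5114, 5.5114, 4.5)


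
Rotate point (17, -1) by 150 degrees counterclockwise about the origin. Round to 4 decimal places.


x' = 17*cos(150) - -1*sin(150) = -14.2224
y' = 17*sin(150) + -1*cos(150) = 9.366

(-14.2224, 9.366)


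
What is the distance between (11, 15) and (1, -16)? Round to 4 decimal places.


d = sqrt((1-11)^2 + (-16-15)^2) = 32.573

32.573


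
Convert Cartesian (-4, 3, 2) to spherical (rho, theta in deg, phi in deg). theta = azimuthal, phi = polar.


rho = sqrt((-4)^2 + 3^2 + 2^2) = 5.3852
theta = atan2(3, -4) = 143.1301 deg
phi = acos(2/5.3852) = 68.1986 deg

rho = 5.3852, theta = 143.1301 deg, phi = 68.1986 deg


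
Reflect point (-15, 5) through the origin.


Reflection through origin: (x, y) -> (-x, -y)
(-15, 5) -> (15, -5)

(15, -5)


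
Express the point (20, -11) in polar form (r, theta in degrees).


r = sqrt(20^2 + (-11)^2) = 22.8254
theta = atan2(-11, 20) = 331.1892 degrees

r = 22.8254, theta = 331.1892 degrees


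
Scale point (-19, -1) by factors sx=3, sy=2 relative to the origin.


Scaling: (x*sx, y*sy) = (-19*3, -1*2) = (-57, -2)

(-57, -2)


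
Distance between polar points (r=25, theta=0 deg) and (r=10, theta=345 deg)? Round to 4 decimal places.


d = sqrt(r1^2 + r2^2 - 2*r1*r2*cos(t2-t1))
d = sqrt(25^2 + 10^2 - 2*25*10*cos(345-0)) = 15.5575

15.5575


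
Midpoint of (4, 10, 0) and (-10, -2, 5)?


Midpoint = ((4+-10)/2, (10+-2)/2, (0+5)/2) = (-3, 4, 2.5)

(-3, 4, 2.5)


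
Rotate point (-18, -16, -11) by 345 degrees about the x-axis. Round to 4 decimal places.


x' = -18
y' = -16*cos(345) - -11*sin(345) = -18.3018
z' = -16*sin(345) + -11*cos(345) = -6.4841

(-18, -18.3018, -6.4841)


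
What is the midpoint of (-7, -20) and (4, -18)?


Midpoint = ((-7+4)/2, (-20+-18)/2) = (-1.5, -19)

(-1.5, -19)


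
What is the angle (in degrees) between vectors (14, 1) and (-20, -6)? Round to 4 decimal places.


dot = 14*-20 + 1*-6 = -286
|u| = 14.0357, |v| = 20.8806
cos(angle) = -0.9759
angle = 167.3864 degrees

167.3864 degrees


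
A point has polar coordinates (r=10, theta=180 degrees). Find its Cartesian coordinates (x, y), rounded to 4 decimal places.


x = 10 * cos(180) = -10
y = 10 * sin(180) = 0

(-10, 0)


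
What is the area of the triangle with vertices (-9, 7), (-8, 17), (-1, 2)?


Area = |x1(y2-y3) + x2(y3-y1) + x3(y1-y2)| / 2
= |-9*(17-2) + -8*(2-7) + -1*(7-17)| / 2
= 42.5

42.5


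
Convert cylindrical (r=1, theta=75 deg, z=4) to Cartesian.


x = 1 * cos(75) = 0.2588
y = 1 * sin(75) = 0.9659
z = 4

(0.2588, 0.9659, 4)


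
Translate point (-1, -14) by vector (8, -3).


Translation: (x+dx, y+dy) = (-1+8, -14+-3) = (7, -17)

(7, -17)


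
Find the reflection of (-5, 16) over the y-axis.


Reflection across y-axis: (x, y) -> (-x, y)
(-5, 16) -> (5, 16)

(5, 16)


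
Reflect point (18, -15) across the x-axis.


Reflection across x-axis: (x, y) -> (x, -y)
(18, -15) -> (18, 15)

(18, 15)


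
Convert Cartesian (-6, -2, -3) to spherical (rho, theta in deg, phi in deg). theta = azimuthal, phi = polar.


rho = sqrt((-6)^2 + (-2)^2 + (-3)^2) = 7
theta = atan2(-2, -6) = 198.4349 deg
phi = acos(-3/7) = 115.3769 deg

rho = 7, theta = 198.4349 deg, phi = 115.3769 deg


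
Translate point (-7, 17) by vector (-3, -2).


Translation: (x+dx, y+dy) = (-7+-3, 17+-2) = (-10, 15)

(-10, 15)


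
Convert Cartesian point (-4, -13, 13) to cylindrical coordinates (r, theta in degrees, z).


r = sqrt((-4)^2 + (-13)^2) = 13.6015
theta = atan2(-13, -4) = 252.8973 deg
z = 13

r = 13.6015, theta = 252.8973 deg, z = 13


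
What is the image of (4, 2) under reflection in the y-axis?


Reflection across y-axis: (x, y) -> (-x, y)
(4, 2) -> (-4, 2)

(-4, 2)


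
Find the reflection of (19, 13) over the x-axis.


Reflection across x-axis: (x, y) -> (x, -y)
(19, 13) -> (19, -13)

(19, -13)


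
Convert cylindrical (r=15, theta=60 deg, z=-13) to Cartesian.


x = 15 * cos(60) = 7.5
y = 15 * sin(60) = 12.9904
z = -13

(7.5, 12.9904, -13)


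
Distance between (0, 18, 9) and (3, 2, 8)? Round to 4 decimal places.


d = sqrt((3-0)^2 + (2-18)^2 + (8-9)^2) = 16.3095

16.3095


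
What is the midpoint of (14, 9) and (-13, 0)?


Midpoint = ((14+-13)/2, (9+0)/2) = (0.5, 4.5)

(0.5, 4.5)


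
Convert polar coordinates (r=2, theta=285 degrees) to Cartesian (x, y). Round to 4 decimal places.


x = 2 * cos(285) = 0.5176
y = 2 * sin(285) = -1.9319

(0.5176, -1.9319)


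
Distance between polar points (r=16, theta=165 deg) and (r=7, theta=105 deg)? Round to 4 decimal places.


d = sqrt(r1^2 + r2^2 - 2*r1*r2*cos(t2-t1))
d = sqrt(16^2 + 7^2 - 2*16*7*cos(105-165)) = 13.8924

13.8924


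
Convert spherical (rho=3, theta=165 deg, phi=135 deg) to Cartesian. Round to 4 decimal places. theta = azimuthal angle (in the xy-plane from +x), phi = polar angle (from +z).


x = 3 * sin(135) * cos(165) = -2.049
y = 3 * sin(135) * sin(165) = 0.549
z = 3 * cos(135) = -2.1213

(-2.049, 0.549, -2.1213)


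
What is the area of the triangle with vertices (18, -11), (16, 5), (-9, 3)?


Area = |x1(y2-y3) + x2(y3-y1) + x3(y1-y2)| / 2
= |18*(5-3) + 16*(3--11) + -9*(-11-5)| / 2
= 202

202


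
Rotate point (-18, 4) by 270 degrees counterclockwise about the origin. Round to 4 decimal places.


x' = -18*cos(270) - 4*sin(270) = 4
y' = -18*sin(270) + 4*cos(270) = 18

(4, 18)


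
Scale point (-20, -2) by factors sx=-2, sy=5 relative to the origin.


Scaling: (x*sx, y*sy) = (-20*-2, -2*5) = (40, -10)

(40, -10)


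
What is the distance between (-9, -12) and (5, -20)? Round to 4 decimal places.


d = sqrt((5--9)^2 + (-20--12)^2) = 16.1245

16.1245


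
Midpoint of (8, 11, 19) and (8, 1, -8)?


Midpoint = ((8+8)/2, (11+1)/2, (19+-8)/2) = (8, 6, 5.5)

(8, 6, 5.5)


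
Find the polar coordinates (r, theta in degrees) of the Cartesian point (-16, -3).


r = sqrt((-16)^2 + (-3)^2) = 16.2788
theta = atan2(-3, -16) = 190.6197 degrees

r = 16.2788, theta = 190.6197 degrees


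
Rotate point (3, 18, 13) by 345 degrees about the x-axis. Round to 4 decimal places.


x' = 3
y' = 18*cos(345) - 13*sin(345) = 20.7513
z' = 18*sin(345) + 13*cos(345) = 7.8983

(3, 20.7513, 7.8983)


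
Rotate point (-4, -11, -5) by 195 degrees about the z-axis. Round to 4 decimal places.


x' = -4*cos(195) - -11*sin(195) = 1.0167
y' = -4*sin(195) + -11*cos(195) = 11.6605
z' = -5

(1.0167, 11.6605, -5)


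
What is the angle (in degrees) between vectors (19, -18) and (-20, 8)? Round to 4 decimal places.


dot = 19*-20 + -18*8 = -524
|u| = 26.1725, |v| = 21.5407
cos(angle) = -0.9295
angle = 158.3496 degrees

158.3496 degrees


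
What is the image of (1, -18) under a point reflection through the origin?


Reflection through origin: (x, y) -> (-x, -y)
(1, -18) -> (-1, 18)

(-1, 18)


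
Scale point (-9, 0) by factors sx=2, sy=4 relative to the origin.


Scaling: (x*sx, y*sy) = (-9*2, 0*4) = (-18, 0)

(-18, 0)


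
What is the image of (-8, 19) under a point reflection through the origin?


Reflection through origin: (x, y) -> (-x, -y)
(-8, 19) -> (8, -19)

(8, -19)


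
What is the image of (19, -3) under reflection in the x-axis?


Reflection across x-axis: (x, y) -> (x, -y)
(19, -3) -> (19, 3)

(19, 3)


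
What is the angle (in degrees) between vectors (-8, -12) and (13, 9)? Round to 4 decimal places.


dot = -8*13 + -12*9 = -212
|u| = 14.4222, |v| = 15.8114
cos(angle) = -0.9297
angle = 158.3852 degrees

158.3852 degrees


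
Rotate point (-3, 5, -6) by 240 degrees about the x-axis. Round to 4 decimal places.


x' = -3
y' = 5*cos(240) - -6*sin(240) = -7.6962
z' = 5*sin(240) + -6*cos(240) = -1.3301

(-3, -7.6962, -1.3301)


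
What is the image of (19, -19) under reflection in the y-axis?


Reflection across y-axis: (x, y) -> (-x, y)
(19, -19) -> (-19, -19)

(-19, -19)


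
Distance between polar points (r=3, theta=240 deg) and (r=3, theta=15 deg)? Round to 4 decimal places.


d = sqrt(r1^2 + r2^2 - 2*r1*r2*cos(t2-t1))
d = sqrt(3^2 + 3^2 - 2*3*3*cos(15-240)) = 5.5433

5.5433


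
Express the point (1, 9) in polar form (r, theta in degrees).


r = sqrt(1^2 + 9^2) = 9.0554
theta = atan2(9, 1) = 83.6598 degrees

r = 9.0554, theta = 83.6598 degrees


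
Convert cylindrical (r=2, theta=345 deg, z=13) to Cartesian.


x = 2 * cos(345) = 1.9319
y = 2 * sin(345) = -0.5176
z = 13

(1.9319, -0.5176, 13)


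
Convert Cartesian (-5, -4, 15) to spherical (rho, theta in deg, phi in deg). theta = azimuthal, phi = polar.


rho = sqrt((-5)^2 + (-4)^2 + 15^2) = 16.3095
theta = atan2(-4, -5) = 218.6598 deg
phi = acos(15/16.3095) = 23.1164 deg

rho = 16.3095, theta = 218.6598 deg, phi = 23.1164 deg


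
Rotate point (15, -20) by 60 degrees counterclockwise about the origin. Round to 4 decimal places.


x' = 15*cos(60) - -20*sin(60) = 24.8205
y' = 15*sin(60) + -20*cos(60) = 2.9904

(24.8205, 2.9904)


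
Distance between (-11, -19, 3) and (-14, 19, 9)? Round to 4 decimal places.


d = sqrt((-14--11)^2 + (19--19)^2 + (9-3)^2) = 38.5876

38.5876


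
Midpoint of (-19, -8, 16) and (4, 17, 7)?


Midpoint = ((-19+4)/2, (-8+17)/2, (16+7)/2) = (-7.5, 4.5, 11.5)

(-7.5, 4.5, 11.5)


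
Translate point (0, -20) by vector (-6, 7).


Translation: (x+dx, y+dy) = (0+-6, -20+7) = (-6, -13)

(-6, -13)


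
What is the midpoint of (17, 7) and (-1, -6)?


Midpoint = ((17+-1)/2, (7+-6)/2) = (8, 0.5)

(8, 0.5)


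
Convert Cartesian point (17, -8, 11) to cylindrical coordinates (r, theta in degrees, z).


r = sqrt(17^2 + (-8)^2) = 18.7883
theta = atan2(-8, 17) = 334.7989 deg
z = 11

r = 18.7883, theta = 334.7989 deg, z = 11


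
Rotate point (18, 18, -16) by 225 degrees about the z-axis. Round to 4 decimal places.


x' = 18*cos(225) - 18*sin(225) = 0
y' = 18*sin(225) + 18*cos(225) = -25.4558
z' = -16

(0, -25.4558, -16)


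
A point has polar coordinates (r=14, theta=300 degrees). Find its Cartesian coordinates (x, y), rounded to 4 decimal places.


x = 14 * cos(300) = 7
y = 14 * sin(300) = -12.1244

(7, -12.1244)


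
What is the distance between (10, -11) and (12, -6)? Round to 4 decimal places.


d = sqrt((12-10)^2 + (-6--11)^2) = 5.3852

5.3852


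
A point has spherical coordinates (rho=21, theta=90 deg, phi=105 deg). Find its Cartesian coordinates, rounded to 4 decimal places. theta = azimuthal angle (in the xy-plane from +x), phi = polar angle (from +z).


x = 21 * sin(105) * cos(90) = 0
y = 21 * sin(105) * sin(90) = 20.2844
z = 21 * cos(105) = -5.4352

(0, 20.2844, -5.4352)


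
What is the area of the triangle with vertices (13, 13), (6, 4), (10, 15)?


Area = |x1(y2-y3) + x2(y3-y1) + x3(y1-y2)| / 2
= |13*(4-15) + 6*(15-13) + 10*(13-4)| / 2
= 20.5

20.5


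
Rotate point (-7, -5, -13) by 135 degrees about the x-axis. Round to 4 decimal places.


x' = -7
y' = -5*cos(135) - -13*sin(135) = 12.7279
z' = -5*sin(135) + -13*cos(135) = 5.6569

(-7, 12.7279, 5.6569)


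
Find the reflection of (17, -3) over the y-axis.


Reflection across y-axis: (x, y) -> (-x, y)
(17, -3) -> (-17, -3)

(-17, -3)


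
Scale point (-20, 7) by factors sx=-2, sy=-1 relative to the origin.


Scaling: (x*sx, y*sy) = (-20*-2, 7*-1) = (40, -7)

(40, -7)


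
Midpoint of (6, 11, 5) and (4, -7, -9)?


Midpoint = ((6+4)/2, (11+-7)/2, (5+-9)/2) = (5, 2, -2)

(5, 2, -2)


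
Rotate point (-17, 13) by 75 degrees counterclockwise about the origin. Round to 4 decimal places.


x' = -17*cos(75) - 13*sin(75) = -16.957
y' = -17*sin(75) + 13*cos(75) = -13.0561

(-16.957, -13.0561)


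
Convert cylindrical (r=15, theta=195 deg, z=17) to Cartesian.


x = 15 * cos(195) = -14.4889
y = 15 * sin(195) = -3.8823
z = 17

(-14.4889, -3.8823, 17)


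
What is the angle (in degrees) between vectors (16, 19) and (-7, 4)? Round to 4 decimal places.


dot = 16*-7 + 19*4 = -36
|u| = 24.8395, |v| = 8.0623
cos(angle) = -0.1798
angle = 100.356 degrees

100.356 degrees


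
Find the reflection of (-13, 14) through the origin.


Reflection through origin: (x, y) -> (-x, -y)
(-13, 14) -> (13, -14)

(13, -14)


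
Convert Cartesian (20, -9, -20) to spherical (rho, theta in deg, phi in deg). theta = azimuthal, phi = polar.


rho = sqrt(20^2 + (-9)^2 + (-20)^2) = 29.6816
theta = atan2(-9, 20) = 335.7723 deg
phi = acos(-20/29.6816) = 132.3624 deg

rho = 29.6816, theta = 335.7723 deg, phi = 132.3624 deg


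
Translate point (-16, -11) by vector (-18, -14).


Translation: (x+dx, y+dy) = (-16+-18, -11+-14) = (-34, -25)

(-34, -25)


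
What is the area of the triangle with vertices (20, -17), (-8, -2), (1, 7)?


Area = |x1(y2-y3) + x2(y3-y1) + x3(y1-y2)| / 2
= |20*(-2-7) + -8*(7--17) + 1*(-17--2)| / 2
= 193.5

193.5


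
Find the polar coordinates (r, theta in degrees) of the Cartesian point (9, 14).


r = sqrt(9^2 + 14^2) = 16.6433
theta = atan2(14, 9) = 57.2648 degrees

r = 16.6433, theta = 57.2648 degrees


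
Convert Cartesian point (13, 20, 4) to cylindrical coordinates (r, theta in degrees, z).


r = sqrt(13^2 + 20^2) = 23.8537
theta = atan2(20, 13) = 56.9761 deg
z = 4

r = 23.8537, theta = 56.9761 deg, z = 4


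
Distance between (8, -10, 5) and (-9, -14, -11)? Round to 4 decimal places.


d = sqrt((-9-8)^2 + (-14--10)^2 + (-11-5)^2) = 23.6854

23.6854


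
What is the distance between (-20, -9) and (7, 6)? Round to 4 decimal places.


d = sqrt((7--20)^2 + (6--9)^2) = 30.8869

30.8869


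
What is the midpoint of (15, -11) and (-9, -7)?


Midpoint = ((15+-9)/2, (-11+-7)/2) = (3, -9)

(3, -9)


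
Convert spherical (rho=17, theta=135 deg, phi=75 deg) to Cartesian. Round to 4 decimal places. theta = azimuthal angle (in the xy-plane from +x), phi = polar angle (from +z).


x = 17 * sin(75) * cos(135) = -11.6112
y = 17 * sin(75) * sin(135) = 11.6112
z = 17 * cos(75) = 4.3999

(-11.6112, 11.6112, 4.3999)


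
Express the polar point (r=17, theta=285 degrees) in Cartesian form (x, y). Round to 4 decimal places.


x = 17 * cos(285) = 4.3999
y = 17 * sin(285) = -16.4207

(4.3999, -16.4207)


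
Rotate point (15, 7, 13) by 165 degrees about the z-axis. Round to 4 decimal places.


x' = 15*cos(165) - 7*sin(165) = -16.3006
y' = 15*sin(165) + 7*cos(165) = -2.8792
z' = 13

(-16.3006, -2.8792, 13)


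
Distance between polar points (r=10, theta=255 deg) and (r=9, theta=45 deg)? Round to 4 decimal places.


d = sqrt(r1^2 + r2^2 - 2*r1*r2*cos(t2-t1))
d = sqrt(10^2 + 9^2 - 2*10*9*cos(45-255)) = 18.3544

18.3544


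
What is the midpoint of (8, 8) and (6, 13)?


Midpoint = ((8+6)/2, (8+13)/2) = (7, 10.5)

(7, 10.5)


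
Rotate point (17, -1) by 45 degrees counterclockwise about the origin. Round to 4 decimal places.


x' = 17*cos(45) - -1*sin(45) = 12.7279
y' = 17*sin(45) + -1*cos(45) = 11.3137

(12.7279, 11.3137)


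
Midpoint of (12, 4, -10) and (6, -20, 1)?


Midpoint = ((12+6)/2, (4+-20)/2, (-10+1)/2) = (9, -8, -4.5)

(9, -8, -4.5)


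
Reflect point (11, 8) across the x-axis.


Reflection across x-axis: (x, y) -> (x, -y)
(11, 8) -> (11, -8)

(11, -8)


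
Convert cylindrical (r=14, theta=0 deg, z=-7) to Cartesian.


x = 14 * cos(0) = 14
y = 14 * sin(0) = 0
z = -7

(14, 0, -7)


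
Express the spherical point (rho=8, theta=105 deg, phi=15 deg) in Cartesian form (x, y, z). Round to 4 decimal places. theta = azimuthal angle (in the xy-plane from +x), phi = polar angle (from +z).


x = 8 * sin(15) * cos(105) = -0.5359
y = 8 * sin(15) * sin(105) = 2
z = 8 * cos(15) = 7.7274

(-0.5359, 2, 7.7274)


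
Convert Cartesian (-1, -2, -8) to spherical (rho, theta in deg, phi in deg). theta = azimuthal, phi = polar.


rho = sqrt((-1)^2 + (-2)^2 + (-8)^2) = 8.3066
theta = atan2(-2, -1) = 243.4349 deg
phi = acos(-8/8.3066) = 164.3839 deg

rho = 8.3066, theta = 243.4349 deg, phi = 164.3839 deg


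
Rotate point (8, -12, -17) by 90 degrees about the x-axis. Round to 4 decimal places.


x' = 8
y' = -12*cos(90) - -17*sin(90) = 17
z' = -12*sin(90) + -17*cos(90) = -12

(8, 17, -12)


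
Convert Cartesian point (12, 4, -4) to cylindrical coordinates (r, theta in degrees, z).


r = sqrt(12^2 + 4^2) = 12.6491
theta = atan2(4, 12) = 18.4349 deg
z = -4

r = 12.6491, theta = 18.4349 deg, z = -4


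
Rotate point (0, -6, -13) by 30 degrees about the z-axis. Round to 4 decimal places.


x' = 0*cos(30) - -6*sin(30) = 3
y' = 0*sin(30) + -6*cos(30) = -5.1962
z' = -13

(3, -5.1962, -13)


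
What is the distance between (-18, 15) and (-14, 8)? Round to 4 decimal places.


d = sqrt((-14--18)^2 + (8-15)^2) = 8.0623

8.0623


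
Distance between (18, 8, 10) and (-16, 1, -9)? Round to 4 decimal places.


d = sqrt((-16-18)^2 + (1-8)^2 + (-9-10)^2) = 39.5727

39.5727


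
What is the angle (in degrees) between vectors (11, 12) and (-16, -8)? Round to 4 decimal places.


dot = 11*-16 + 12*-8 = -272
|u| = 16.2788, |v| = 17.8885
cos(angle) = -0.9341
angle = 159.0755 degrees

159.0755 degrees


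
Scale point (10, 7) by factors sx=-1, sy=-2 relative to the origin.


Scaling: (x*sx, y*sy) = (10*-1, 7*-2) = (-10, -14)

(-10, -14)


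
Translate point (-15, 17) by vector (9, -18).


Translation: (x+dx, y+dy) = (-15+9, 17+-18) = (-6, -1)

(-6, -1)


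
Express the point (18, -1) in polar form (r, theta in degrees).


r = sqrt(18^2 + (-1)^2) = 18.0278
theta = atan2(-1, 18) = 356.8202 degrees

r = 18.0278, theta = 356.8202 degrees


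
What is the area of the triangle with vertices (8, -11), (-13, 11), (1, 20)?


Area = |x1(y2-y3) + x2(y3-y1) + x3(y1-y2)| / 2
= |8*(11-20) + -13*(20--11) + 1*(-11-11)| / 2
= 248.5

248.5


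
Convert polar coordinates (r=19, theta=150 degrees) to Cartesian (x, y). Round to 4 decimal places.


x = 19 * cos(150) = -16.4545
y = 19 * sin(150) = 9.5

(-16.4545, 9.5)


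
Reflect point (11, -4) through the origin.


Reflection through origin: (x, y) -> (-x, -y)
(11, -4) -> (-11, 4)

(-11, 4)


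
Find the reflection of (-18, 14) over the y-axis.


Reflection across y-axis: (x, y) -> (-x, y)
(-18, 14) -> (18, 14)

(18, 14)


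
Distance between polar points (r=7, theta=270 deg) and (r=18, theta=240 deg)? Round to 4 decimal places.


d = sqrt(r1^2 + r2^2 - 2*r1*r2*cos(t2-t1))
d = sqrt(7^2 + 18^2 - 2*7*18*cos(240-270)) = 12.4403

12.4403


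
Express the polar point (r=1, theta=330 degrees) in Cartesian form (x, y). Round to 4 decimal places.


x = 1 * cos(330) = 0.866
y = 1 * sin(330) = -0.5

(0.866, -0.5)


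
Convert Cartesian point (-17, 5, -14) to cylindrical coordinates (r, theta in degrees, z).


r = sqrt((-17)^2 + 5^2) = 17.72
theta = atan2(5, -17) = 163.6105 deg
z = -14

r = 17.72, theta = 163.6105 deg, z = -14


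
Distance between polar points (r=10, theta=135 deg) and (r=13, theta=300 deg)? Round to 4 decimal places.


d = sqrt(r1^2 + r2^2 - 2*r1*r2*cos(t2-t1))
d = sqrt(10^2 + 13^2 - 2*10*13*cos(300-135)) = 22.8066

22.8066


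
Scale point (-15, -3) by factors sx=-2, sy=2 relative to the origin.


Scaling: (x*sx, y*sy) = (-15*-2, -3*2) = (30, -6)

(30, -6)


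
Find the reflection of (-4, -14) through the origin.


Reflection through origin: (x, y) -> (-x, -y)
(-4, -14) -> (4, 14)

(4, 14)


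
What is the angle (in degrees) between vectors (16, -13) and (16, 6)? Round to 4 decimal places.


dot = 16*16 + -13*6 = 178
|u| = 20.6155, |v| = 17.088
cos(angle) = 0.5053
angle = 59.6499 degrees

59.6499 degrees


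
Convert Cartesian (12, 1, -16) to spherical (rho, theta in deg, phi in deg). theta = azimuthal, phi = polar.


rho = sqrt(12^2 + 1^2 + (-16)^2) = 20.025
theta = atan2(1, 12) = 4.7636 deg
phi = acos(-16/20.025) = 143.0349 deg

rho = 20.025, theta = 4.7636 deg, phi = 143.0349 deg


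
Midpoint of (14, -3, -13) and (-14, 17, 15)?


Midpoint = ((14+-14)/2, (-3+17)/2, (-13+15)/2) = (0, 7, 1)

(0, 7, 1)


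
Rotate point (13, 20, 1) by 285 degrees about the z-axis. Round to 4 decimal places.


x' = 13*cos(285) - 20*sin(285) = 22.6832
y' = 13*sin(285) + 20*cos(285) = -7.3807
z' = 1

(22.6832, -7.3807, 1)


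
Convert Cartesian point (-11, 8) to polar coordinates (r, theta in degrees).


r = sqrt((-11)^2 + 8^2) = 13.6015
theta = atan2(8, -11) = 143.9726 degrees

r = 13.6015, theta = 143.9726 degrees


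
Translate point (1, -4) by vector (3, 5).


Translation: (x+dx, y+dy) = (1+3, -4+5) = (4, 1)

(4, 1)


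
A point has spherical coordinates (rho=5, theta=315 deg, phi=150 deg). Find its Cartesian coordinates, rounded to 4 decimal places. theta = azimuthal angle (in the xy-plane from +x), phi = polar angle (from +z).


x = 5 * sin(150) * cos(315) = 1.7678
y = 5 * sin(150) * sin(315) = -1.7678
z = 5 * cos(150) = -4.3301

(1.7678, -1.7678, -4.3301)


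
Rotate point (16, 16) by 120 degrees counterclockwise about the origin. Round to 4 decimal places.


x' = 16*cos(120) - 16*sin(120) = -21.8564
y' = 16*sin(120) + 16*cos(120) = 5.8564

(-21.8564, 5.8564)


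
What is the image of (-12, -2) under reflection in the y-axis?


Reflection across y-axis: (x, y) -> (-x, y)
(-12, -2) -> (12, -2)

(12, -2)


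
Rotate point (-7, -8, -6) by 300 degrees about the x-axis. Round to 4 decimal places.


x' = -7
y' = -8*cos(300) - -6*sin(300) = -9.1962
z' = -8*sin(300) + -6*cos(300) = 3.9282

(-7, -9.1962, 3.9282)


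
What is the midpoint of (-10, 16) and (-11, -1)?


Midpoint = ((-10+-11)/2, (16+-1)/2) = (-10.5, 7.5)

(-10.5, 7.5)


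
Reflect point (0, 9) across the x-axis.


Reflection across x-axis: (x, y) -> (x, -y)
(0, 9) -> (0, -9)

(0, -9)


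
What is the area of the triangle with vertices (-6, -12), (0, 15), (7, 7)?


Area = |x1(y2-y3) + x2(y3-y1) + x3(y1-y2)| / 2
= |-6*(15-7) + 0*(7--12) + 7*(-12-15)| / 2
= 118.5

118.5


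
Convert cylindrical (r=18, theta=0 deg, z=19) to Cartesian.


x = 18 * cos(0) = 18
y = 18 * sin(0) = 0
z = 19

(18, 0, 19)


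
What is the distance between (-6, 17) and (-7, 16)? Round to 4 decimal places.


d = sqrt((-7--6)^2 + (16-17)^2) = 1.4142

1.4142


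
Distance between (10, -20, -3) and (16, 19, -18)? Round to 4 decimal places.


d = sqrt((16-10)^2 + (19--20)^2 + (-18--3)^2) = 42.2137

42.2137


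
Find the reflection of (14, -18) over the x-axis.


Reflection across x-axis: (x, y) -> (x, -y)
(14, -18) -> (14, 18)

(14, 18)


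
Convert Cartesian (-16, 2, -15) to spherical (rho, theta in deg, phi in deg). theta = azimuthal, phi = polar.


rho = sqrt((-16)^2 + 2^2 + (-15)^2) = 22.0227
theta = atan2(2, -16) = 172.875 deg
phi = acos(-15/22.0227) = 132.9308 deg

rho = 22.0227, theta = 172.875 deg, phi = 132.9308 deg


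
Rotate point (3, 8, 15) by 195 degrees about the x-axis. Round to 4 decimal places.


x' = 3
y' = 8*cos(195) - 15*sin(195) = -3.8451
z' = 8*sin(195) + 15*cos(195) = -16.5594

(3, -3.8451, -16.5594)


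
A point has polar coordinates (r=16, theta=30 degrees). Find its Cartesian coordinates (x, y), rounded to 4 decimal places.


x = 16 * cos(30) = 13.8564
y = 16 * sin(30) = 8

(13.8564, 8)


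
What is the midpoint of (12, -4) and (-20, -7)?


Midpoint = ((12+-20)/2, (-4+-7)/2) = (-4, -5.5)

(-4, -5.5)


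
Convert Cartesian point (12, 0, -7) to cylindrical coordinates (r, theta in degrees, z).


r = sqrt(12^2 + 0^2) = 12
theta = atan2(0, 12) = 0 deg
z = -7

r = 12, theta = 0 deg, z = -7


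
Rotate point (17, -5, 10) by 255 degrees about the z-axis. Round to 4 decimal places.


x' = 17*cos(255) - -5*sin(255) = -9.2296
y' = 17*sin(255) + -5*cos(255) = -15.1266
z' = 10

(-9.2296, -15.1266, 10)


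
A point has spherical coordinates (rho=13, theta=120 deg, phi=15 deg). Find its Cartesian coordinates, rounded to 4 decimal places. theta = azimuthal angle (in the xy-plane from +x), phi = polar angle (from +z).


x = 13 * sin(15) * cos(120) = -1.6823
y = 13 * sin(15) * sin(120) = 2.9139
z = 13 * cos(15) = 12.557

(-1.6823, 2.9139, 12.557)


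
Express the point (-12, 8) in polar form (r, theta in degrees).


r = sqrt((-12)^2 + 8^2) = 14.4222
theta = atan2(8, -12) = 146.3099 degrees

r = 14.4222, theta = 146.3099 degrees


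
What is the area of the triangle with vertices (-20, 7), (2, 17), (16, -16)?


Area = |x1(y2-y3) + x2(y3-y1) + x3(y1-y2)| / 2
= |-20*(17--16) + 2*(-16-7) + 16*(7-17)| / 2
= 433

433


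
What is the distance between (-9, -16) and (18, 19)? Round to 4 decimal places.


d = sqrt((18--9)^2 + (19--16)^2) = 44.2041

44.2041


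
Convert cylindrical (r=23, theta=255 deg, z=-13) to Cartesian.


x = 23 * cos(255) = -5.9528
y = 23 * sin(255) = -22.2163
z = -13

(-5.9528, -22.2163, -13)


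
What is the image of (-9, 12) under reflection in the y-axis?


Reflection across y-axis: (x, y) -> (-x, y)
(-9, 12) -> (9, 12)

(9, 12)


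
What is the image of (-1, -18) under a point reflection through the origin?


Reflection through origin: (x, y) -> (-x, -y)
(-1, -18) -> (1, 18)

(1, 18)


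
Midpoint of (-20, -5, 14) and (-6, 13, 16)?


Midpoint = ((-20+-6)/2, (-5+13)/2, (14+16)/2) = (-13, 4, 15)

(-13, 4, 15)


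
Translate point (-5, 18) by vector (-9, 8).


Translation: (x+dx, y+dy) = (-5+-9, 18+8) = (-14, 26)

(-14, 26)


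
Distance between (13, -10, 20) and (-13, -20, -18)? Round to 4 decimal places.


d = sqrt((-13-13)^2 + (-20--10)^2 + (-18-20)^2) = 47.1169

47.1169


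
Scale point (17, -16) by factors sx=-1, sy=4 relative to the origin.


Scaling: (x*sx, y*sy) = (17*-1, -16*4) = (-17, -64)

(-17, -64)


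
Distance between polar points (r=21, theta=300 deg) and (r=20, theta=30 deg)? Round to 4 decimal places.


d = sqrt(r1^2 + r2^2 - 2*r1*r2*cos(t2-t1))
d = sqrt(21^2 + 20^2 - 2*21*20*cos(30-300)) = 29

29


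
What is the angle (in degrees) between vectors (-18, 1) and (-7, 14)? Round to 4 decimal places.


dot = -18*-7 + 1*14 = 140
|u| = 18.0278, |v| = 15.6525
cos(angle) = 0.4961
angle = 60.2551 degrees

60.2551 degrees


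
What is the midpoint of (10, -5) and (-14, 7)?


Midpoint = ((10+-14)/2, (-5+7)/2) = (-2, 1)

(-2, 1)


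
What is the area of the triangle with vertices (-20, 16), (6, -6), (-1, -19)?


Area = |x1(y2-y3) + x2(y3-y1) + x3(y1-y2)| / 2
= |-20*(-6--19) + 6*(-19-16) + -1*(16--6)| / 2
= 246

246


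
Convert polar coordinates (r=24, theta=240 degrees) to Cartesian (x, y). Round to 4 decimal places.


x = 24 * cos(240) = -12
y = 24 * sin(240) = -20.7846

(-12, -20.7846)


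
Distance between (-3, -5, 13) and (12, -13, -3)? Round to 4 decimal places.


d = sqrt((12--3)^2 + (-13--5)^2 + (-3-13)^2) = 23.3452

23.3452


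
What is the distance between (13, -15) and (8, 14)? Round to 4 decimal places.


d = sqrt((8-13)^2 + (14--15)^2) = 29.4279

29.4279


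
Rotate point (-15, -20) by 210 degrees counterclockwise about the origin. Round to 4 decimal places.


x' = -15*cos(210) - -20*sin(210) = 2.9904
y' = -15*sin(210) + -20*cos(210) = 24.8205

(2.9904, 24.8205)


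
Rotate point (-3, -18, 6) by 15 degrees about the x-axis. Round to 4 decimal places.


x' = -3
y' = -18*cos(15) - 6*sin(15) = -18.9396
z' = -18*sin(15) + 6*cos(15) = 1.1368

(-3, -18.9396, 1.1368)


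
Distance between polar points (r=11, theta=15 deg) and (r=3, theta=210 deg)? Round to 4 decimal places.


d = sqrt(r1^2 + r2^2 - 2*r1*r2*cos(t2-t1))
d = sqrt(11^2 + 3^2 - 2*11*3*cos(210-15)) = 13.9195

13.9195


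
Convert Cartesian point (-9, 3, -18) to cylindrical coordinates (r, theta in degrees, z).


r = sqrt((-9)^2 + 3^2) = 9.4868
theta = atan2(3, -9) = 161.5651 deg
z = -18

r = 9.4868, theta = 161.5651 deg, z = -18


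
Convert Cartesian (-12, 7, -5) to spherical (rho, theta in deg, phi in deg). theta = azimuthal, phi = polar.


rho = sqrt((-12)^2 + 7^2 + (-5)^2) = 14.7648
theta = atan2(7, -12) = 149.7436 deg
phi = acos(-5/14.7648) = 109.7942 deg

rho = 14.7648, theta = 149.7436 deg, phi = 109.7942 deg


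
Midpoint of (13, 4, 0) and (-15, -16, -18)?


Midpoint = ((13+-15)/2, (4+-16)/2, (0+-18)/2) = (-1, -6, -9)

(-1, -6, -9)


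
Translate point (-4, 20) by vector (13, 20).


Translation: (x+dx, y+dy) = (-4+13, 20+20) = (9, 40)

(9, 40)


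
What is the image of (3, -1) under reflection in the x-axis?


Reflection across x-axis: (x, y) -> (x, -y)
(3, -1) -> (3, 1)

(3, 1)


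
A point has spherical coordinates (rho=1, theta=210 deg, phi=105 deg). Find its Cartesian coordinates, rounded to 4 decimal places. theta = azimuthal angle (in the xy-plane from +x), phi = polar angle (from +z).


x = 1 * sin(105) * cos(210) = -0.8365
y = 1 * sin(105) * sin(210) = -0.483
z = 1 * cos(105) = -0.2588

(-0.8365, -0.483, -0.2588)


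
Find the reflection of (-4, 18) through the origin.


Reflection through origin: (x, y) -> (-x, -y)
(-4, 18) -> (4, -18)

(4, -18)


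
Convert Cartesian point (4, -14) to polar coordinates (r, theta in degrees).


r = sqrt(4^2 + (-14)^2) = 14.5602
theta = atan2(-14, 4) = 285.9454 degrees

r = 14.5602, theta = 285.9454 degrees


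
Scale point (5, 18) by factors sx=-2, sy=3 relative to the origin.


Scaling: (x*sx, y*sy) = (5*-2, 18*3) = (-10, 54)

(-10, 54)


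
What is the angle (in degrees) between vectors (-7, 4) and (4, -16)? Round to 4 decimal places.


dot = -7*4 + 4*-16 = -92
|u| = 8.0623, |v| = 16.4924
cos(angle) = -0.6919
angle = 133.7811 degrees

133.7811 degrees


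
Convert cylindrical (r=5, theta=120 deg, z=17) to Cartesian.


x = 5 * cos(120) = -2.5
y = 5 * sin(120) = 4.3301
z = 17

(-2.5, 4.3301, 17)


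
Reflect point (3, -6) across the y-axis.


Reflection across y-axis: (x, y) -> (-x, y)
(3, -6) -> (-3, -6)

(-3, -6)


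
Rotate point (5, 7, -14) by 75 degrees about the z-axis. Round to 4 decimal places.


x' = 5*cos(75) - 7*sin(75) = -5.4674
y' = 5*sin(75) + 7*cos(75) = 6.6414
z' = -14

(-5.4674, 6.6414, -14)


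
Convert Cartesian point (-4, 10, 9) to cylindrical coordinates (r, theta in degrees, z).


r = sqrt((-4)^2 + 10^2) = 10.7703
theta = atan2(10, -4) = 111.8014 deg
z = 9

r = 10.7703, theta = 111.8014 deg, z = 9


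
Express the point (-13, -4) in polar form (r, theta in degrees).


r = sqrt((-13)^2 + (-4)^2) = 13.6015
theta = atan2(-4, -13) = 197.1027 degrees

r = 13.6015, theta = 197.1027 degrees


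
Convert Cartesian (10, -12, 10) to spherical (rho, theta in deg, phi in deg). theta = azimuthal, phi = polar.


rho = sqrt(10^2 + (-12)^2 + 10^2) = 18.5472
theta = atan2(-12, 10) = 309.8056 deg
phi = acos(10/18.5472) = 57.3733 deg

rho = 18.5472, theta = 309.8056 deg, phi = 57.3733 deg


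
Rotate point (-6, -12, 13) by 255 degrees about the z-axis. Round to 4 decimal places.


x' = -6*cos(255) - -12*sin(255) = -10.0382
y' = -6*sin(255) + -12*cos(255) = 8.9014
z' = 13

(-10.0382, 8.9014, 13)


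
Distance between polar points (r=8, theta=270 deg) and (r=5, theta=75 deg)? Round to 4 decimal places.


d = sqrt(r1^2 + r2^2 - 2*r1*r2*cos(t2-t1))
d = sqrt(8^2 + 5^2 - 2*8*5*cos(75-270)) = 12.8947

12.8947


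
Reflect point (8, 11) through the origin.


Reflection through origin: (x, y) -> (-x, -y)
(8, 11) -> (-8, -11)

(-8, -11)


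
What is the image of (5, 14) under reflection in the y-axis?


Reflection across y-axis: (x, y) -> (-x, y)
(5, 14) -> (-5, 14)

(-5, 14)


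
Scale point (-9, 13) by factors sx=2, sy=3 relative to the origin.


Scaling: (x*sx, y*sy) = (-9*2, 13*3) = (-18, 39)

(-18, 39)


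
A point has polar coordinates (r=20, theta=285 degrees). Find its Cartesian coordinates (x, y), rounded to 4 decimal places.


x = 20 * cos(285) = 5.1764
y = 20 * sin(285) = -19.3185

(5.1764, -19.3185)


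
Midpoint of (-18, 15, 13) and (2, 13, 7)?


Midpoint = ((-18+2)/2, (15+13)/2, (13+7)/2) = (-8, 14, 10)

(-8, 14, 10)


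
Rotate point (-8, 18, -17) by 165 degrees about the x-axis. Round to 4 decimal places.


x' = -8
y' = 18*cos(165) - -17*sin(165) = -12.9867
z' = 18*sin(165) + -17*cos(165) = 21.0795

(-8, -12.9867, 21.0795)


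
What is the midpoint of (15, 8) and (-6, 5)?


Midpoint = ((15+-6)/2, (8+5)/2) = (4.5, 6.5)

(4.5, 6.5)


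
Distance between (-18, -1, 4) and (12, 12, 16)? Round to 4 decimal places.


d = sqrt((12--18)^2 + (12--1)^2 + (16-4)^2) = 34.8281

34.8281


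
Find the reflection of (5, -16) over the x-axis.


Reflection across x-axis: (x, y) -> (x, -y)
(5, -16) -> (5, 16)

(5, 16)


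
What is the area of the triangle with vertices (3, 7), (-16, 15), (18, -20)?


Area = |x1(y2-y3) + x2(y3-y1) + x3(y1-y2)| / 2
= |3*(15--20) + -16*(-20-7) + 18*(7-15)| / 2
= 196.5

196.5


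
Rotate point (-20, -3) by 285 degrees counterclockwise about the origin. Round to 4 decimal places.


x' = -20*cos(285) - -3*sin(285) = -8.0742
y' = -20*sin(285) + -3*cos(285) = 18.5421

(-8.0742, 18.5421)


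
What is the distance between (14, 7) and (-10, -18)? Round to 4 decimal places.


d = sqrt((-10-14)^2 + (-18-7)^2) = 34.6554

34.6554


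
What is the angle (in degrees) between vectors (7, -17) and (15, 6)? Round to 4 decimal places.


dot = 7*15 + -17*6 = 3
|u| = 18.3848, |v| = 16.1555
cos(angle) = 0.0101
angle = 89.4213 degrees

89.4213 degrees


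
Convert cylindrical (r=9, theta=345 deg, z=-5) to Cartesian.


x = 9 * cos(345) = 8.6933
y = 9 * sin(345) = -2.3294
z = -5

(8.6933, -2.3294, -5)
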